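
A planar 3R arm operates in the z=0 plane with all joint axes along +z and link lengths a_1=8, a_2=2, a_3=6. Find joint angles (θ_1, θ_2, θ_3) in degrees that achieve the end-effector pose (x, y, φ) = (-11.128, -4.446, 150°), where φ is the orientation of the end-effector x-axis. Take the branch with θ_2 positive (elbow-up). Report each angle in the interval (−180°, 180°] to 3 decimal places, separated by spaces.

wrist centre = target − a_3·(cos φ, sin φ) = (-5.9318, -7.4460)
cos θ_2 = (90.6297−8²−2²)/(2·8·2) = 0.7072; θ_2 = 44.9941° (elbow-up)
β = atan2(-7.4460,-5.9318) = -128.5425°; ψ = atan2(1.4141,9.4144) = 8.5422°
θ_1 = β − ψ = -137.0847°
θ_3 = φ − θ_1 − θ_2 = -117.9094° (wrapped to (-180°,180°])

-137.085 44.994 -117.909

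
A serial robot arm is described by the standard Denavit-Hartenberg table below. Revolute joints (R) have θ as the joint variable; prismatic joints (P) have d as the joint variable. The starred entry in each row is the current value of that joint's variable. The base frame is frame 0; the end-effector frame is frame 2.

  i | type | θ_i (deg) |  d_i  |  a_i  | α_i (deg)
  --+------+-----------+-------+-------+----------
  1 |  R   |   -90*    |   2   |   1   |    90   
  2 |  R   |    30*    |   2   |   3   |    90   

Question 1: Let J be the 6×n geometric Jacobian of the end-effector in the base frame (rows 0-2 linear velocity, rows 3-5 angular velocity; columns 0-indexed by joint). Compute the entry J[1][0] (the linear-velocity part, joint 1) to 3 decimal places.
-2.000

axis z_0 = ẑ; lever o_n−o_0 = (-2.0000,-3.5981,3.5000)
cross product → J_v[:, 0] = (3.5981,-2.0000,0.0000)
J_ω[:, 0] = z_0
entry J[1][0] = -2.0000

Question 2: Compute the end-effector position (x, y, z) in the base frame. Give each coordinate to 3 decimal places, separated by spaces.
-2.000 -3.598 3.500

after link 1: o_1 = (0.0000, -1.0000, 2.0000)
after link 2: o_2 = (-2.0000, -3.5981, 3.5000)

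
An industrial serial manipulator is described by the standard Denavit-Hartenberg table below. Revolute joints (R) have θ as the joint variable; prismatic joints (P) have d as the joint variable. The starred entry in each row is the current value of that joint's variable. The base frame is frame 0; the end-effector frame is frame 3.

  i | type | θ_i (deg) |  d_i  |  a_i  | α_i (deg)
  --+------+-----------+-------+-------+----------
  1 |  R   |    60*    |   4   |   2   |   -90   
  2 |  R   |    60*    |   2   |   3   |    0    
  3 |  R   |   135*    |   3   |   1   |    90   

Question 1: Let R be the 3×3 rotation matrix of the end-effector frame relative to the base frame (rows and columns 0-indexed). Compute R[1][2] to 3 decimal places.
-0.224

End-effector z-axis (col 2 of R) = (-0.1294,-0.2241,-0.9659)
R[1][2] = -0.2241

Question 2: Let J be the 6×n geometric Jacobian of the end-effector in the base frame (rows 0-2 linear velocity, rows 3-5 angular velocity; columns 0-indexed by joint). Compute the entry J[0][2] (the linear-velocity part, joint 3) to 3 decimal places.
0.129

axis z_2 = (-0.8660,0.5000,0.0000); lever o_n−o_2 = (-3.0810,0.6635,0.2588)
cross product → J_v[:, 2] = (0.1294,0.2241,0.9659)
J_ω[:, 2] = z_2
entry J[0][2] = 0.1294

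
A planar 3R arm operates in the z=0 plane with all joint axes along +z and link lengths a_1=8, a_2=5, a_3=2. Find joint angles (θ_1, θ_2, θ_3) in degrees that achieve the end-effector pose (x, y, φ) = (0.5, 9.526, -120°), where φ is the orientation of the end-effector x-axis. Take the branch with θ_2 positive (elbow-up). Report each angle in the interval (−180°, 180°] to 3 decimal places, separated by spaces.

59.998 60.005 119.997

wrist centre = target − a_3·(cos φ, sin φ) = (1.5000, 11.2581)
cos θ_2 = (128.9937−8²−5²)/(2·8·5) = 0.4999; θ_2 = 60.0052° (elbow-up)
β = atan2(11.2581,1.5000) = 82.4107°; ψ = atan2(4.3304,10.4996) = 22.4127°
θ_1 = β − ψ = 59.9980°
θ_3 = φ − θ_1 − θ_2 = 119.9968° (wrapped to (-180°,180°])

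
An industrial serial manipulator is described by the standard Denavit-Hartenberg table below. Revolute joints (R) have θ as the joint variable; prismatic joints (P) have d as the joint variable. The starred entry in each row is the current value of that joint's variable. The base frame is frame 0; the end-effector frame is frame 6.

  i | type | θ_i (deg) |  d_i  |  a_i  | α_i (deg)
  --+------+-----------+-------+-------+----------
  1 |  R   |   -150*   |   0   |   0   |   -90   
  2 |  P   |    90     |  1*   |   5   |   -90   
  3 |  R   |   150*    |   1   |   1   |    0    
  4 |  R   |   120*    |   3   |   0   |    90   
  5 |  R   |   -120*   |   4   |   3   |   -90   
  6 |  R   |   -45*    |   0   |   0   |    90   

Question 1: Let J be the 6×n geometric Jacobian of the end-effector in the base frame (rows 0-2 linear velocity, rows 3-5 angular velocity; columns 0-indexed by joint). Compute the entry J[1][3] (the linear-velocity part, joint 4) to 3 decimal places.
axis z_3 = (0.8660,0.5000,-0.0000); lever o_n−o_3 = (-0.4019,1.5000,4.0000)
cross product → J_v[:, 3] = (2.0000,-3.4641,1.5000)
J_ω[:, 3] = z_3
entry J[1][3] = -3.4641

-3.464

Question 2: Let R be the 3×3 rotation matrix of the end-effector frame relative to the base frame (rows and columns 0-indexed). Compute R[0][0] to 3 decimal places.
End-effector x-axis (col 0 of R) = (-0.7071,0.0000,0.7071)
R[0][0] = -0.7071

-0.707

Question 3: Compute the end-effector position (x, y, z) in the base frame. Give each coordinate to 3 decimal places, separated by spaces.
0.714 1.567 -0.134

after link 1: o_1 = (0.0000, 0.0000, 0.0000)
after link 2: o_2 = (0.5000, -0.8660, -5.0000)
after link 3: o_3 = (1.1160, 0.0670, -4.1340)
after link 4: o_4 = (3.7141, 1.5670, -4.1340)
after link 5: o_5 = (0.7141, 1.5670, -0.1340)
after link 6: o_6 = (0.7141, 1.5670, -0.1340)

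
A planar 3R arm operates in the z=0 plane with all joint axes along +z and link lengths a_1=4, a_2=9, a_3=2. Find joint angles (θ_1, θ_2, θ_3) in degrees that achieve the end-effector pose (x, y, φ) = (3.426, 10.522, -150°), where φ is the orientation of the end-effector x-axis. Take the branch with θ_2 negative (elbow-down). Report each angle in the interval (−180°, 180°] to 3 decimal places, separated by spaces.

wrist centre = target − a_3·(cos φ, sin φ) = (5.1581, 11.5220)
cos θ_2 = (159.3620−4²−9²)/(2·4·9) = 0.8661; θ_2 = -29.9870° (elbow-down)
β = atan2(11.5220,5.1581) = 65.8834°; ψ = atan2(-4.4982,11.7952) = -20.8749°
θ_1 = β − ψ = 86.7582°
θ_3 = φ − θ_1 − θ_2 = 153.2288° (wrapped to (-180°,180°])

86.758 -29.987 153.229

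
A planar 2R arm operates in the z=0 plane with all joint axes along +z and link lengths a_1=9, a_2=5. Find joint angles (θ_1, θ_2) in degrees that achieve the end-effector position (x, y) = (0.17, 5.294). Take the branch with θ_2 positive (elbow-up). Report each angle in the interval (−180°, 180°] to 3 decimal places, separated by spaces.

60.000 150.003

cos θ_2 = (28.0553−9²−5²)/(2·9·5) = -0.8661; θ_2 = 150.0030° (elbow-up)
β = atan2(5.2940,0.1700) = 88.1608°; ψ = atan2(2.4998,4.6697) = 28.1607°
θ_1 = β − ψ = 60.0001°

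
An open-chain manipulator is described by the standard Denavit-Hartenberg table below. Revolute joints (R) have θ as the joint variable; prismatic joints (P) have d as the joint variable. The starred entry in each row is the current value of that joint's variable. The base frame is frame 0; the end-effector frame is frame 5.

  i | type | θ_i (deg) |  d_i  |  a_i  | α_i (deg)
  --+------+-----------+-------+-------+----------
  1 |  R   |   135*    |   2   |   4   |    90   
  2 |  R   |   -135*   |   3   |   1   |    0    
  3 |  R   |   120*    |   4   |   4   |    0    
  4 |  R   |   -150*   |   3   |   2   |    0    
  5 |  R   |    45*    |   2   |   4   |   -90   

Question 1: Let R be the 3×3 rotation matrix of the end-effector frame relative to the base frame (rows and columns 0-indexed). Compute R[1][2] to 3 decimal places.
0.612

End-effector z-axis (col 2 of R) = (-0.6124,0.6124,-0.5000)
R[1][2] = 0.6124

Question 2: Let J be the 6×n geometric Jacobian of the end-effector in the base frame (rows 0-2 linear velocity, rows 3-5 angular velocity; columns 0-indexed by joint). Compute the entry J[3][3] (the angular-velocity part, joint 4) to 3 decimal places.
0.707

axis z_3 = (0.7071,0.7071,0.0000); lever o_n−o_3 = (6.3158,0.7553,-3.9817)
cross product → J_v[:, 3] = (-2.8155,2.8155,-3.9319)
J_ω[:, 3] = z_3
entry J[3][3] = 0.7071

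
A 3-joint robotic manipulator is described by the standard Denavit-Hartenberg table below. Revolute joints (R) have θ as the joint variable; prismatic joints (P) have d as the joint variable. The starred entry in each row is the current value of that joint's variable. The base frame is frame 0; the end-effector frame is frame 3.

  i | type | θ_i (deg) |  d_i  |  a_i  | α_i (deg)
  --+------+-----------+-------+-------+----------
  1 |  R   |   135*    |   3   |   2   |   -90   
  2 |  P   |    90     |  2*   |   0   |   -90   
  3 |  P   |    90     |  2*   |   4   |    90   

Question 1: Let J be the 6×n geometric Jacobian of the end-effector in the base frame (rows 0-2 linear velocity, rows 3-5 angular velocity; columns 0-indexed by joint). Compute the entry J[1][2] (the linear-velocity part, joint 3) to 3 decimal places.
prismatic axis z_2 = (0.7071,-0.7071,-0.0000)
J_v[:, 2] = z_2; J_ω[:, 2] = (0,0,0)
entry J[1][2] = -0.7071

-0.707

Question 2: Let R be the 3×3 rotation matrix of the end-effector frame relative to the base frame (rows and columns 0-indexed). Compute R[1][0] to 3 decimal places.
0.707

End-effector x-axis (col 0 of R) = (0.7071,0.7071,-0.0000)
R[1][0] = 0.7071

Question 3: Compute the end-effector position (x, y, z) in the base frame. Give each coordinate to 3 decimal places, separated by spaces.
1.414 1.414 3.000

after link 1: o_1 = (-1.4142, 1.4142, 3.0000)
after link 2: o_2 = (-2.8284, 0.0000, 3.0000)
after link 3: o_3 = (1.4142, 1.4142, 3.0000)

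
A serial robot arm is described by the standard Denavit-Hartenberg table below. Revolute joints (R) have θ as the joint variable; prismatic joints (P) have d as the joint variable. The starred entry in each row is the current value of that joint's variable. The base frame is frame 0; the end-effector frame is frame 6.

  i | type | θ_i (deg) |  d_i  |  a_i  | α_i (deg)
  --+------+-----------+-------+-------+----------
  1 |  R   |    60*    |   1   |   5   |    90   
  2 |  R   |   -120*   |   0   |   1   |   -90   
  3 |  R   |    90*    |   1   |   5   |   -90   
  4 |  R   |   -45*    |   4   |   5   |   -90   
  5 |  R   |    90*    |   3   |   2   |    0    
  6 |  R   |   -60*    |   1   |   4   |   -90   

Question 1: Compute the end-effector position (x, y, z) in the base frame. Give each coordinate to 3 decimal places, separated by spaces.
-7.913 13.921 -1.944

after link 1: o_1 = (2.5000, 4.3301, 1.0000)
after link 2: o_2 = (2.2500, 3.8971, 0.1340)
after link 3: o_3 = (-1.6471, 7.1471, -0.3660)
after link 4: o_4 = (-2.1780, 13.2986, 1.3303)
after link 5: o_5 = (-5.4337, 11.9022, 0.6589)
after link 6: o_6 = (-7.9129, 13.9213, -1.9443)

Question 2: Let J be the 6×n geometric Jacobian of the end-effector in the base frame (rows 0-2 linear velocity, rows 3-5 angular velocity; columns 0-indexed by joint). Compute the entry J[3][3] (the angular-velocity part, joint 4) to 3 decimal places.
0.250

axis z_3 = (0.2500,0.4330,0.8660); lever o_n−o_3 = (-6.2658,6.7742,-1.5783)
cross product → J_v[:, 3] = (-6.5500,-5.0318,4.4067)
J_ω[:, 3] = z_3
entry J[3][3] = 0.2500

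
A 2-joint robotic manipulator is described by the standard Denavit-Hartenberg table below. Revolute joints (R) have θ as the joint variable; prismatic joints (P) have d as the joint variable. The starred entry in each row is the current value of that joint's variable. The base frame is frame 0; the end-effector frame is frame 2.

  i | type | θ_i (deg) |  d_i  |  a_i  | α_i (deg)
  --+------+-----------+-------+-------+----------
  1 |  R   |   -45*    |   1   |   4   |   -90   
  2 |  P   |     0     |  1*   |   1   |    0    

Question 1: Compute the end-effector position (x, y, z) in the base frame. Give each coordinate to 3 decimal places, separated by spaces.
after link 1: o_1 = (2.8284, -2.8284, 1.0000)
after link 2: o_2 = (4.2426, -2.8284, 1.0000)

4.243 -2.828 1.000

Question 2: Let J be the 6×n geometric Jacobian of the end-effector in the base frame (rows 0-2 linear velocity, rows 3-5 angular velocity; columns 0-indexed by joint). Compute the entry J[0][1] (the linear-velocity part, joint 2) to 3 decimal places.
0.707

prismatic axis z_1 = (0.7071,0.7071,0.0000)
J_v[:, 1] = z_1; J_ω[:, 1] = (0,0,0)
entry J[0][1] = 0.7071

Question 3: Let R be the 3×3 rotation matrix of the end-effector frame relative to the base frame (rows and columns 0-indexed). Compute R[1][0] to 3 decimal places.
-0.707

End-effector x-axis (col 0 of R) = (0.7071,-0.7071,0.0000)
R[1][0] = -0.7071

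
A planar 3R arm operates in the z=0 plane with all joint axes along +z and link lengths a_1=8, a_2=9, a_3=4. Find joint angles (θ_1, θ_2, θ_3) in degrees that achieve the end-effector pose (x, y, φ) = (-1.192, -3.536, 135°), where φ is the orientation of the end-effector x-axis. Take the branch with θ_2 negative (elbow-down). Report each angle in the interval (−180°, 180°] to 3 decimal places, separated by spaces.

-0.001 -134.996 -90.003

wrist centre = target − a_3·(cos φ, sin φ) = (1.6364, -6.3644)
cos θ_2 = (43.1838−8²−9²)/(2·8·9) = -0.7071; θ_2 = -134.9959° (elbow-down)
β = atan2(-6.3644,1.6364) = -75.5804°; ψ = atan2(-6.3644,1.6365) = -75.5798°
θ_1 = β − ψ = -0.0006°
θ_3 = φ − θ_1 − θ_2 = -90.0035° (wrapped to (-180°,180°])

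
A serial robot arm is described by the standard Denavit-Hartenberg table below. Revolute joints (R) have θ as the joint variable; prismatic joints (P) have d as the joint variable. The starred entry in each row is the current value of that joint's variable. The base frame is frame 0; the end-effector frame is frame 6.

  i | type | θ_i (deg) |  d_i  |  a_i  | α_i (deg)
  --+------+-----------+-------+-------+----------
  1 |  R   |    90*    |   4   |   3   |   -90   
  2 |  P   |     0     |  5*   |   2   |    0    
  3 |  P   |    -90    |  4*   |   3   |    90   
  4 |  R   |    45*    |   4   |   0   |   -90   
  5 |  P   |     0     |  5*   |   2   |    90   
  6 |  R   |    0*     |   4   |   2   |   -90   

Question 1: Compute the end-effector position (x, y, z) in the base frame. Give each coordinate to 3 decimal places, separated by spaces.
after link 1: o_1 = (0.0000, 3.0000, 4.0000)
after link 2: o_2 = (-5.0000, 5.0000, 4.0000)
after link 3: o_3 = (-9.0000, 5.0000, 7.0000)
after link 4: o_4 = (-9.0000, 1.0000, 7.0000)
after link 5: o_5 = (-13.9497, 1.0000, 4.8787)
after link 6: o_6 = (-15.3640, -3.0000, 6.2929)

-15.364 -3.000 6.293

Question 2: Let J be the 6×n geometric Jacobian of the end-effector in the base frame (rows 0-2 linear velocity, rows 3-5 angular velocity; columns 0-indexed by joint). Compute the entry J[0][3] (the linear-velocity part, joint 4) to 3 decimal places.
axis z_3 = (-0.0000,-1.0000,0.0000); lever o_n−o_3 = (-6.3640,-8.0000,-0.7071)
cross product → J_v[:, 3] = (0.7071,-0.0000,-6.3640)
J_ω[:, 3] = z_3
entry J[0][3] = 0.7071

0.707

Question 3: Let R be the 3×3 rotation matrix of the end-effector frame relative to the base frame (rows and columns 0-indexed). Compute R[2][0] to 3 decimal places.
0.707

End-effector x-axis (col 0 of R) = (-0.7071,0.0000,0.7071)
R[2][0] = 0.7071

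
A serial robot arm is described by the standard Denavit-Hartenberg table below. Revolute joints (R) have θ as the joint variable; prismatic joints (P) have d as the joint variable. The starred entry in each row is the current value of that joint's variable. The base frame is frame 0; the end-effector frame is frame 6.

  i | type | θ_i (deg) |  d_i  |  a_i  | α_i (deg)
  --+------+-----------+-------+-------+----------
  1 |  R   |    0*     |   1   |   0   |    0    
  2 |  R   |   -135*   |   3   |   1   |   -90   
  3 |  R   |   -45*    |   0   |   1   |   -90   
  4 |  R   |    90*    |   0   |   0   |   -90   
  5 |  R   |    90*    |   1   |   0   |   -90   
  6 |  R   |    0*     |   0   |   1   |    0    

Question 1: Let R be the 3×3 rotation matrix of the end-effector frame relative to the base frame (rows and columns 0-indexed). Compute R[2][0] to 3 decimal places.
0.707

End-effector x-axis (col 0 of R) = (0.5000,0.5000,0.7071)
R[2][0] = 0.7071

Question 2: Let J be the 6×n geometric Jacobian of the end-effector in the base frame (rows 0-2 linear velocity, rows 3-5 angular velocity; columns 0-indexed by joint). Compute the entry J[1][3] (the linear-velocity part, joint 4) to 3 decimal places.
axis z_3 = (-0.5000,-0.5000,-0.7071); lever o_n−o_3 = (1.0000,1.0000,0.0000)
cross product → J_v[:, 3] = (0.7071,-0.7071,0.0000)
J_ω[:, 3] = z_3
entry J[1][3] = -0.7071

-0.707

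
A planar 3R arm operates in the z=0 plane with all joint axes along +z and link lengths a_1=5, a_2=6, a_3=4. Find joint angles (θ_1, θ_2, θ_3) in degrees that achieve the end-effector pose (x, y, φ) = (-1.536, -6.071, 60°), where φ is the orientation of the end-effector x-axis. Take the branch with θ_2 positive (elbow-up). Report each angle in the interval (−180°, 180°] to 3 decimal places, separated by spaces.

-135.007 45.007 150.000

wrist centre = target − a_3·(cos φ, sin φ) = (-3.5360, -9.5351)
cos θ_2 = (103.4215−5²−6²)/(2·5·6) = 0.7070; θ_2 = 45.0067° (elbow-up)
β = atan2(-9.5351,-3.5360) = -110.3468°; ψ = atan2(4.2431,9.2421) = 24.6602°
θ_1 = β − ψ = -135.0070°
θ_3 = φ − θ_1 − θ_2 = 150.0003° (wrapped to (-180°,180°])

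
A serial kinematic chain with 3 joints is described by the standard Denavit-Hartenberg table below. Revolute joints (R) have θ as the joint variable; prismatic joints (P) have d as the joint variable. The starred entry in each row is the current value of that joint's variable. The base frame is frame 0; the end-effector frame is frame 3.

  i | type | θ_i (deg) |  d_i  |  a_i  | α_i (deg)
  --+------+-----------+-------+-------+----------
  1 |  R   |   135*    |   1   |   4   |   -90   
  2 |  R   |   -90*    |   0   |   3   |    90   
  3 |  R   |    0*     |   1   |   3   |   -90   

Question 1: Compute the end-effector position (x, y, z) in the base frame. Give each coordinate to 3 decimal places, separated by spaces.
-2.121 2.121 7.000

after link 1: o_1 = (-2.8284, 2.8284, 1.0000)
after link 2: o_2 = (-2.8284, 2.8284, 4.0000)
after link 3: o_3 = (-2.1213, 2.1213, 7.0000)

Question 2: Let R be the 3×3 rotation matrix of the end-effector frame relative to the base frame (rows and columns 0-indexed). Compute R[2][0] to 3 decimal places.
1.000

End-effector x-axis (col 0 of R) = (0.0000,0.0000,1.0000)
R[2][0] = 1.0000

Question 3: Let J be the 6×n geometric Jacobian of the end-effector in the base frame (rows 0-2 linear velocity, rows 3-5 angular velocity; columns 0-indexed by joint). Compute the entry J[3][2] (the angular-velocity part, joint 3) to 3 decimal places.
0.707

axis z_2 = (0.7071,-0.7071,0.0000); lever o_n−o_2 = (0.7071,-0.7071,3.0000)
cross product → J_v[:, 2] = (-2.1213,-2.1213,0.0000)
J_ω[:, 2] = z_2
entry J[3][2] = 0.7071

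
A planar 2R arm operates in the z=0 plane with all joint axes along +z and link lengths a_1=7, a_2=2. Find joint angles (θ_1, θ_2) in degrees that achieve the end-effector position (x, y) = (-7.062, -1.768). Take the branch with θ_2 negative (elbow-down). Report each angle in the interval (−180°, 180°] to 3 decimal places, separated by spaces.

-149.999 -90.005

cos θ_2 = (52.9977−7²−2²)/(2·7·2) = -0.0001; θ_2 = -90.0048° (elbow-down)
β = atan2(-1.7680,-7.0620) = -165.9447°; ψ = atan2(-2.0000,6.9998) = -15.9458°
θ_1 = β − ψ = -149.9989°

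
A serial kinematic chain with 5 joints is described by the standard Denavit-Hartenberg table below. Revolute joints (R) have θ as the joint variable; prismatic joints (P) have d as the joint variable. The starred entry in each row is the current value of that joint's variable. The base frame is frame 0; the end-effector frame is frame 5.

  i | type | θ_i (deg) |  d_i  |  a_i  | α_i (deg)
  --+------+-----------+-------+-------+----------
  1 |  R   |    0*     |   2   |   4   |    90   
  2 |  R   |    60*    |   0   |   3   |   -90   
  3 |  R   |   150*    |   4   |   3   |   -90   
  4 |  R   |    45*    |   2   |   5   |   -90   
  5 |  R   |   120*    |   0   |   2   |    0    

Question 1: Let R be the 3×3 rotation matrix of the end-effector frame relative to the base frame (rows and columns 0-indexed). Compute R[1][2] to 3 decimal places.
End-effector z-axis (col 2 of R) = (0.9186,-0.3536,0.1768)
R[1][2] = -0.3536

-0.354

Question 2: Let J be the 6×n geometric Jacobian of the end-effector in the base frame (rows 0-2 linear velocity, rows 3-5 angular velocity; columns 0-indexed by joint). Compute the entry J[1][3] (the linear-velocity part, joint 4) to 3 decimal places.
-1.414

axis z_3 = (-0.2500,-0.8660,-0.4330); lever o_n−o_3 = (1.1578,1.1822,-3.6516)
cross product → J_v[:, 3] = (3.6742,-1.4142,0.7071)
J_ω[:, 3] = z_3
entry J[1][3] = -1.4142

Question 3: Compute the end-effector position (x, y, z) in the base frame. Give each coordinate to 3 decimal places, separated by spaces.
1.895 2.682 0.697

after link 1: o_1 = (4.0000, 0.0000, 2.0000)
after link 2: o_2 = (5.5000, 0.0000, 4.5981)
after link 3: o_3 = (0.7369, 1.5000, 4.3481)
after link 4: o_4 = (1.7678, 1.5357, -0.9374)
after link 5: o_5 = (1.8946, 2.6822, 0.6965)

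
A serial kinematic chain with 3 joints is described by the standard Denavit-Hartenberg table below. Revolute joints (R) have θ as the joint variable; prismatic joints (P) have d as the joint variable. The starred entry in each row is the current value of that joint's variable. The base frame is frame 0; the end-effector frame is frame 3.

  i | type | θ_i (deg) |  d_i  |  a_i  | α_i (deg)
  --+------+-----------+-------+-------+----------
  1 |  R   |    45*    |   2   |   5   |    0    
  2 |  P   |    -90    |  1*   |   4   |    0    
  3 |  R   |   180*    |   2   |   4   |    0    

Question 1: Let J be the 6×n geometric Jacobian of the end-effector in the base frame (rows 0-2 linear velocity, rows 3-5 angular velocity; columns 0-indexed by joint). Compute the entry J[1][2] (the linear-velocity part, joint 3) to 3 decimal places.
-2.828

axis z_2 = (0.0000,0.0000,1.0000); lever o_n−o_2 = (-2.8284,2.8284,2.0000)
cross product → J_v[:, 2] = (-2.8284,-2.8284,0.0000)
J_ω[:, 2] = z_2
entry J[1][2] = -2.8284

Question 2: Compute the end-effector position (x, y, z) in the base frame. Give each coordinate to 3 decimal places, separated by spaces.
after link 1: o_1 = (3.5355, 3.5355, 2.0000)
after link 2: o_2 = (6.3640, 0.7071, 3.0000)
after link 3: o_3 = (3.5355, 3.5355, 5.0000)

3.536 3.536 5.000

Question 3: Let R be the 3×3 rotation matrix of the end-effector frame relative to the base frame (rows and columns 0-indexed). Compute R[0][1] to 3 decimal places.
-0.707

End-effector y-axis (col 1 of R) = (-0.7071,-0.7071,0.0000)
R[0][1] = -0.7071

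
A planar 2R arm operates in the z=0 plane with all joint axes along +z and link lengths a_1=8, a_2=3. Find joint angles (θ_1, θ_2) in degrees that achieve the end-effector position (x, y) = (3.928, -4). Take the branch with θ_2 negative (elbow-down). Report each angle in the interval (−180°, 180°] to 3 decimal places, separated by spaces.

-30.003 -150.004

cos θ_2 = (31.4292−8²−3²)/(2·8·3) = -0.8661; θ_2 = -150.0038° (elbow-down)
β = atan2(-4.0000,3.9280) = -45.5203°; ψ = atan2(-1.4998,5.4018) = -15.5174°
θ_1 = β − ψ = -30.0029°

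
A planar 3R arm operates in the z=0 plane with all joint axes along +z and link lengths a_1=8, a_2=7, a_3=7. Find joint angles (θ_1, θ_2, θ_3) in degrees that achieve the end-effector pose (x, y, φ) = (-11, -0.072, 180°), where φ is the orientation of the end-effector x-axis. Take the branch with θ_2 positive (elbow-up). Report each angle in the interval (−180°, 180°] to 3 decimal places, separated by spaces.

120.003 150.000 -90.003

wrist centre = target − a_3·(cos φ, sin φ) = (-4.0000, -0.0720)
cos θ_2 = (16.0052−8²−7²)/(2·8·7) = -0.8660; θ_2 = 150.0000° (elbow-up)
β = atan2(-0.0720,-4.0000) = -178.9688°; ψ = atan2(3.5000,1.9378) = 61.0283°
θ_1 = β − ψ = -239.9971°
θ_3 = φ − θ_1 − θ_2 = -90.0029° (wrapped to (-180°,180°])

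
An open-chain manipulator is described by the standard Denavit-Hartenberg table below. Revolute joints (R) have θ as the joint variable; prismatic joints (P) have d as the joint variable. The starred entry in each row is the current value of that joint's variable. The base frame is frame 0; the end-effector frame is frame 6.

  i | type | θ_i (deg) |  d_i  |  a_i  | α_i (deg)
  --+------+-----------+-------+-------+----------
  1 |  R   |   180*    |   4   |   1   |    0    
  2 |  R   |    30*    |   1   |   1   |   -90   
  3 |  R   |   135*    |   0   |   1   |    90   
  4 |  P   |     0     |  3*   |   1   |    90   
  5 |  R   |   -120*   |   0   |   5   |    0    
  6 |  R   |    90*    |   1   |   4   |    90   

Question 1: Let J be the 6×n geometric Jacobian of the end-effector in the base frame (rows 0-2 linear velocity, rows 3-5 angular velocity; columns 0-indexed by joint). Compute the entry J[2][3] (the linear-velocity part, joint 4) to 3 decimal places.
-0.707

prismatic axis z_3 = (-0.6124,-0.3536,-0.7071)
J_v[:, 3] = z_3; J_ω[:, 3] = (0,0,0)
entry J[2][3] = -0.7071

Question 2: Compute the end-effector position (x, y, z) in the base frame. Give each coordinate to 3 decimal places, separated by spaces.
1.488 2.591 5.259

after link 1: o_1 = (-1.0000, 0.0000, 4.0000)
after link 2: o_2 = (-1.8660, -0.5000, 5.0000)
after link 3: o_3 = (-1.2537, -0.1464, 4.2929)
after link 4: o_4 = (-2.4784, -0.8536, 1.4645)
after link 5: o_5 = (-1.3577, -0.2065, 6.2941)
after link 6: o_6 = (1.4884, 2.5914, 5.2588)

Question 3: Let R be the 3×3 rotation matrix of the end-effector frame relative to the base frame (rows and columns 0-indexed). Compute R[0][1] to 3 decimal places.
End-effector y-axis (col 1 of R) = (-0.5000,0.8660,-0.0000)
R[0][1] = -0.5000

-0.500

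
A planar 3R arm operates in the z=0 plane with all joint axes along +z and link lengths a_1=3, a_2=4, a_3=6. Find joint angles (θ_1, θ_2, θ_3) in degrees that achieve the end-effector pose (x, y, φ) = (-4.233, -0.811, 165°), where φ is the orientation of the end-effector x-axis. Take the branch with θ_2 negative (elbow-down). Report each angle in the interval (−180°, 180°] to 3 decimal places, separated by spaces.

29.993 -134.999 -89.994

wrist centre = target − a_3·(cos φ, sin φ) = (1.5626, -2.3639)
cos θ_2 = (8.0297−3²−4²)/(2·3·4) = -0.7071; θ_2 = -134.9992° (elbow-down)
β = atan2(-2.3639,1.5626) = -56.5352°; ψ = atan2(-2.8285,0.1716) = -86.5280°
θ_1 = β − ψ = 29.9928°
θ_3 = φ − θ_1 − θ_2 = -89.9936° (wrapped to (-180°,180°])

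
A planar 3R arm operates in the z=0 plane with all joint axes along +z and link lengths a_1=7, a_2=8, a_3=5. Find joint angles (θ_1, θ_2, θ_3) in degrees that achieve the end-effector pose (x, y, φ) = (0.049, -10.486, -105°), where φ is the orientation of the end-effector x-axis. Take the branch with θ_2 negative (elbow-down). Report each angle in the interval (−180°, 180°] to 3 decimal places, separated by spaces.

0.004 -135.004 30.001

wrist centre = target − a_3·(cos φ, sin φ) = (1.3431, -5.6564)
cos θ_2 = (33.7984−7²−8²)/(2·7·8) = -0.7072; θ_2 = -135.0041° (elbow-down)
β = atan2(-5.6564,1.3431) = -76.6426°; ψ = atan2(-5.6565,1.3427) = -76.6461°
θ_1 = β − ψ = 0.0035°
θ_3 = φ − θ_1 − θ_2 = 30.0005° (wrapped to (-180°,180°])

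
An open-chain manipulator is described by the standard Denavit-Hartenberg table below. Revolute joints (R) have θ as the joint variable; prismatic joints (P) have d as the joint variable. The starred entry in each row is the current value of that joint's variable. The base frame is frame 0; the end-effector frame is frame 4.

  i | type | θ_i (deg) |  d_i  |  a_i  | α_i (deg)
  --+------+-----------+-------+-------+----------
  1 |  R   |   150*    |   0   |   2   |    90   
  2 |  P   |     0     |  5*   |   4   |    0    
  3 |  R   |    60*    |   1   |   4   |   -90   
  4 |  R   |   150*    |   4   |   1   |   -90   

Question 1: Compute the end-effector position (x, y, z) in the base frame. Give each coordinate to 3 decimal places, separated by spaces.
-0.803 6.815 4.714

after link 1: o_1 = (-1.7321, 1.0000, 0.0000)
after link 2: o_2 = (-2.6962, 7.3301, 0.0000)
after link 3: o_3 = (-3.9282, 9.1962, 3.4641)
after link 4: o_4 = (-0.8032, 6.8146, 4.7141)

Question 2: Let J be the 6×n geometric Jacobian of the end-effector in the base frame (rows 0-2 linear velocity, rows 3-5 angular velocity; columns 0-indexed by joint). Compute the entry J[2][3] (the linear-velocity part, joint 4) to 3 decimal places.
axis z_3 = (0.7500,-0.4330,0.5000); lever o_n−o_3 = (3.1250,-2.3816,1.2500)
cross product → J_v[:, 3] = (0.6495,0.6250,-0.4330)
J_ω[:, 3] = z_3
entry J[2][3] = -0.4330

-0.433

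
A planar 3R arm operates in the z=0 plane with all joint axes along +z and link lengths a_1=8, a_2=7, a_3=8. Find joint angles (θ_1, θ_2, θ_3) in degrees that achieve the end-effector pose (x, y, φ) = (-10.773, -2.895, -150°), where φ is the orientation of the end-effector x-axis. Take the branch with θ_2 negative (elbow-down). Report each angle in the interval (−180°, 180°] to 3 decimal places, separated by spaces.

wrist centre = target − a_3·(cos φ, sin φ) = (-3.8448, 1.1050)
cos θ_2 = (16.0035−8²−7²)/(2·8·7) = -0.8660; θ_2 = -150.0017° (elbow-down)
β = atan2(1.1050,-3.8448) = 163.9653°; ψ = atan2(-3.4998,1.9377) = -61.0284°
θ_1 = β − ψ = 224.9936°
θ_3 = φ − θ_1 − θ_2 = 135.0081° (wrapped to (-180°,180°])

-135.006 -150.002 135.008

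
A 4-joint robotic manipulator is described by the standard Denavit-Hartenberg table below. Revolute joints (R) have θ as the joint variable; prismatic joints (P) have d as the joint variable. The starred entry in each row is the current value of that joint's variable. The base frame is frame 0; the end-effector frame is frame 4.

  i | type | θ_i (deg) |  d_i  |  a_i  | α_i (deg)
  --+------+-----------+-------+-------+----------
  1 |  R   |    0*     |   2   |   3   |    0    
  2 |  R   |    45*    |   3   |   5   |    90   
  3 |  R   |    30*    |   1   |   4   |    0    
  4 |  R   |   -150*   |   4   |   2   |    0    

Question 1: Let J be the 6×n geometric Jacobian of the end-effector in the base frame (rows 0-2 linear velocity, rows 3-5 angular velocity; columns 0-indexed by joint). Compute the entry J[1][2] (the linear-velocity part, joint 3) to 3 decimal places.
-0.189

axis z_2 = (0.7071,-0.7071,0.0000); lever o_n−o_2 = (5.2779,-1.7932,0.2679)
cross product → J_v[:, 2] = (-0.1895,-0.1895,2.4641)
J_ω[:, 2] = z_2
entry J[1][2] = -0.1895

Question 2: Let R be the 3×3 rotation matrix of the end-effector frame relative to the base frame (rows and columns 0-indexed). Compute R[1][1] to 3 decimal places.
End-effector y-axis (col 1 of R) = (0.6124,0.6124,-0.5000)
R[1][1] = 0.6124

0.612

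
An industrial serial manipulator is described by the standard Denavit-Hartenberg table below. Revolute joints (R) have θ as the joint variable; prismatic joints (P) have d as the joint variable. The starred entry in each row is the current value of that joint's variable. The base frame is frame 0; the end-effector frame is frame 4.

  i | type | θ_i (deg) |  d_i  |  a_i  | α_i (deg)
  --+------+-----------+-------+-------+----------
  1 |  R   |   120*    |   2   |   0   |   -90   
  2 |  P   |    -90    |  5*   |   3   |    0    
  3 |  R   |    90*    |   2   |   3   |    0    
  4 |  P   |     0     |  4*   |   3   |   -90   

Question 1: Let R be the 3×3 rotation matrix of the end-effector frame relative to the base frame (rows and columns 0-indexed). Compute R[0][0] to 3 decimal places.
End-effector x-axis (col 0 of R) = (-0.5000,0.8660,0.0000)
R[0][0] = -0.5000

-0.500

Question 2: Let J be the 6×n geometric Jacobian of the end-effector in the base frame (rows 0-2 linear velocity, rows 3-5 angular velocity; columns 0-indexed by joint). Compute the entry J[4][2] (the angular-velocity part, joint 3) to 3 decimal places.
-0.500

axis z_2 = (-0.8660,-0.5000,0.0000); lever o_n−o_2 = (-8.1962,2.1962,0.0000)
cross product → J_v[:, 2] = (-0.0000,-0.0000,-6.0000)
J_ω[:, 2] = z_2
entry J[4][2] = -0.5000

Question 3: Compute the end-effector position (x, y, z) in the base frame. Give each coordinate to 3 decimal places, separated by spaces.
after link 1: o_1 = (0.0000, 0.0000, 2.0000)
after link 2: o_2 = (-4.3301, -2.5000, 5.0000)
after link 3: o_3 = (-7.5622, -0.9019, 5.0000)
after link 4: o_4 = (-12.5263, -0.3038, 5.0000)

-12.526 -0.304 5.000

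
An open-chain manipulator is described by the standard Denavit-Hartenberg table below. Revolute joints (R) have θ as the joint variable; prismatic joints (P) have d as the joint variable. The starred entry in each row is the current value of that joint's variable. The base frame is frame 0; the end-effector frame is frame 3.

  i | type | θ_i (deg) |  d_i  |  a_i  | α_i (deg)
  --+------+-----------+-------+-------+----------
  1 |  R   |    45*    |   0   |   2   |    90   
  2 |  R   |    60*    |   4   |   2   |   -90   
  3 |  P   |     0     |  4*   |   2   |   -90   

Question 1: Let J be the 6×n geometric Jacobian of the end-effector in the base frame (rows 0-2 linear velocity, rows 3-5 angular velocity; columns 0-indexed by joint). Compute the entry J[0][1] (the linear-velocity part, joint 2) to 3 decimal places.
-3.864

axis z_1 = (0.7071,-0.7071,0.0000); lever o_n−o_1 = (1.7932,-3.8637,5.4641)
cross product → J_v[:, 1] = (-3.8637,-3.8637,-1.4641)
J_ω[:, 1] = z_1
entry J[0][1] = -3.8637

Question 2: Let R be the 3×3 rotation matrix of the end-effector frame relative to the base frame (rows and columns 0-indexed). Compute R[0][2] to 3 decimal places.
-0.707

End-effector z-axis (col 2 of R) = (-0.7071,0.7071,0.0000)
R[0][2] = -0.7071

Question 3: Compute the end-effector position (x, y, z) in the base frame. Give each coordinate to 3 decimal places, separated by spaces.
after link 1: o_1 = (1.4142, 1.4142, 0.0000)
after link 2: o_2 = (4.9497, -0.7071, 1.7321)
after link 3: o_3 = (3.2074, -2.4495, 5.4641)

3.207 -2.449 5.464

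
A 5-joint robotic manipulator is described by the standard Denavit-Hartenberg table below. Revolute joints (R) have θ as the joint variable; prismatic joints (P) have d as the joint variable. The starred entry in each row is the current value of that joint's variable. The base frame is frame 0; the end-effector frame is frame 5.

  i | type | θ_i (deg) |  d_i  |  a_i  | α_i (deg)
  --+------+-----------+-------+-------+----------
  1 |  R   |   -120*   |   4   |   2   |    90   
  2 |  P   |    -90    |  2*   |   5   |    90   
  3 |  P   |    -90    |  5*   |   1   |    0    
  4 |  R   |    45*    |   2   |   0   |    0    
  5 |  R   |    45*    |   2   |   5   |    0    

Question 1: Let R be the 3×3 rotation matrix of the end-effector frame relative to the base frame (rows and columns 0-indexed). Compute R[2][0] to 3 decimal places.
-1.000

End-effector x-axis (col 0 of R) = (0.0000,-0.0000,-1.0000)
R[2][0] = -1.0000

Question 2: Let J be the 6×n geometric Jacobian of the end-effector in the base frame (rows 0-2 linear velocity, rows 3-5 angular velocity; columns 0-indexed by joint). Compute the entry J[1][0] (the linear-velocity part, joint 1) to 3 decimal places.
2.634

axis z_0 = ẑ; lever o_n−o_0 = (2.6340,6.5622,-6.0000)
cross product → J_v[:, 0] = (-6.5622,2.6340,0.0000)
J_ω[:, 0] = z_0
entry J[1][0] = 2.6340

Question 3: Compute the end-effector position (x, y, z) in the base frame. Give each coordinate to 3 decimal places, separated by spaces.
2.634 6.562 -6.000

after link 1: o_1 = (-1.0000, -1.7321, 4.0000)
after link 2: o_2 = (-2.7321, -0.7321, -1.0000)
after link 3: o_3 = (0.6340, 3.0981, -1.0000)
after link 4: o_4 = (1.6340, 4.8301, -1.0000)
after link 5: o_5 = (2.6340, 6.5622, -6.0000)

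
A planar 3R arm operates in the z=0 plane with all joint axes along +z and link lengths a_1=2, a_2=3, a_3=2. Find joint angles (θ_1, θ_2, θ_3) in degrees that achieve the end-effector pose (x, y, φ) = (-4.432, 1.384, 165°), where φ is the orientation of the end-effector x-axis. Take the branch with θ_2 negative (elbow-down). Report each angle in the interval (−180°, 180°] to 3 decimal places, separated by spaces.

-120.012 -119.993 45.005

wrist centre = target − a_3·(cos φ, sin φ) = (-2.5001, 0.8664)
cos θ_2 = (7.0013−2²−3²)/(2·2·3) = -0.4999; θ_2 = -119.9927° (elbow-down)
β = atan2(0.8664,-2.5001) = 160.8876°; ψ = atan2(-2.5983,0.5003) = -79.1003°
θ_1 = β − ψ = 239.9879°
θ_3 = φ − θ_1 − θ_2 = 45.0048° (wrapped to (-180°,180°])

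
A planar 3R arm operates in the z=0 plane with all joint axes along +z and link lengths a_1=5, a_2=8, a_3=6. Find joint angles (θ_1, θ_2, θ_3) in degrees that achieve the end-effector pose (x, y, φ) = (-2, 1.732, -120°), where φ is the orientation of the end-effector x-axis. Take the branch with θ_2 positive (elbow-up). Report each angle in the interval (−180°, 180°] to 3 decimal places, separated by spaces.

wrist centre = target − a_3·(cos φ, sin φ) = (1.0000, 6.9282)
cos θ_2 = (48.9993−5²−8²)/(2·5·8) = -0.5000; θ_2 = 120.0006° (elbow-up)
β = atan2(6.9282,1.0000) = 81.7867°; ψ = atan2(6.9282,0.9999) = 81.7873°
θ_1 = β − ψ = -0.0006°
θ_3 = φ − θ_1 − θ_2 = 120.0000° (wrapped to (-180°,180°])

-0.001 120.001 120.000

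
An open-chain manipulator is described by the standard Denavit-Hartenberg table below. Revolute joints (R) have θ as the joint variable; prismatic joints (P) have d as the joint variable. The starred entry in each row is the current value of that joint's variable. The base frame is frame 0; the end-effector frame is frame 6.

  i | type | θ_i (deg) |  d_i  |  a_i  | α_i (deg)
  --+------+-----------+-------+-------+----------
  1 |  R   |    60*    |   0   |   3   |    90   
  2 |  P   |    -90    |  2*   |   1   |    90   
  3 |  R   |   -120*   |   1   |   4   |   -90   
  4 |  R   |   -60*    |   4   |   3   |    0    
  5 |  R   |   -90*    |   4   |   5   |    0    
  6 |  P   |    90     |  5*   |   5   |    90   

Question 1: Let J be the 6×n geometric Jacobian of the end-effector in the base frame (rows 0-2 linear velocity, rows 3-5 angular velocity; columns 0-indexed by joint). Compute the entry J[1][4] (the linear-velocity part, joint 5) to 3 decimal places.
axis z_4 = (-0.4330,0.2500,-0.8660); lever o_n−o_4 = (-5.9396,-4.4575,-8.7093)
cross product → J_v[:, 4] = (-6.0377,1.3726,3.4151)
J_ω[:, 4] = z_4
entry J[1][4] = 1.3726

1.373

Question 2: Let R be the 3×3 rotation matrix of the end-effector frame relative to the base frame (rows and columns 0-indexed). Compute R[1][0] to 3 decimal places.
End-effector x-axis (col 0 of R) = (-0.8080,-0.5335,0.2500)
R[1][0] = -0.5335

-0.533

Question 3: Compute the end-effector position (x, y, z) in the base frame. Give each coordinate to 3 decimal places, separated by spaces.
-10.364 -2.594 -10.423

after link 1: o_1 = (1.5000, 2.5981, 0.0000)
after link 2: o_2 = (3.2321, 1.5981, -1.0000)
after link 3: o_3 = (-0.2679, 2.4641, 1.0000)
after link 4: o_4 = (-4.4240, 1.8636, -1.7141)
after link 5: o_5 = (-4.1585, -1.1764, -7.3433)
after link 6: o_6 = (-10.3636, -2.5939, -10.4234)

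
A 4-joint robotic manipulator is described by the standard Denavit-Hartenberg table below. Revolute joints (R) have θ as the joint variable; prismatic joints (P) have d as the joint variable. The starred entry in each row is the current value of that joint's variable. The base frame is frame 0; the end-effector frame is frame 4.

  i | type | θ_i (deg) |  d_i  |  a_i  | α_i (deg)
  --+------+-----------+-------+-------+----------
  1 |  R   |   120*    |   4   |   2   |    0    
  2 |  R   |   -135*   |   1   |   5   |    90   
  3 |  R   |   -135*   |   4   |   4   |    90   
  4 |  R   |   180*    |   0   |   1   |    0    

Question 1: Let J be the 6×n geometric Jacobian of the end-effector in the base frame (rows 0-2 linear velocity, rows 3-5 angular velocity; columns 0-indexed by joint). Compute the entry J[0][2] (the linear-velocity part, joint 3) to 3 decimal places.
axis z_2 = (-0.2588,-0.9659,0.0000); lever o_n−o_2 = (-3.0843,-3.3147,-2.1213)
cross product → J_v[:, 2] = (2.0490,-0.5490,-2.1213)
J_ω[:, 2] = z_2
entry J[0][2] = 2.0490

2.049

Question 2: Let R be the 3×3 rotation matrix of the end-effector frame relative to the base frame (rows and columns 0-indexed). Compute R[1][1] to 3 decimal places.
End-effector y-axis (col 1 of R) = (0.2588,0.9659,0.0000)
R[1][1] = 0.9659

0.966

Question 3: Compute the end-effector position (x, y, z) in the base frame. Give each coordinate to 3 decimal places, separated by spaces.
0.745 -2.877 2.879

after link 1: o_1 = (-1.0000, 1.7321, 4.0000)
after link 2: o_2 = (3.8296, 0.4380, 5.0000)
after link 3: o_3 = (0.0623, -2.6937, 2.1716)
after link 4: o_4 = (0.7453, -2.8767, 2.8787)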